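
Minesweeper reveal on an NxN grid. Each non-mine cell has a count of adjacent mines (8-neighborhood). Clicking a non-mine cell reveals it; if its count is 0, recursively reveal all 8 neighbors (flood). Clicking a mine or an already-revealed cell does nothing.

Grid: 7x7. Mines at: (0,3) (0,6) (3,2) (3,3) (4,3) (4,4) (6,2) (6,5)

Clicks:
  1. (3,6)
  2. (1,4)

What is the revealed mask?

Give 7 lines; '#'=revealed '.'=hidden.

Click 1 (3,6) count=0: revealed 13 new [(1,4) (1,5) (1,6) (2,4) (2,5) (2,6) (3,4) (3,5) (3,6) (4,5) (4,6) (5,5) (5,6)] -> total=13
Click 2 (1,4) count=1: revealed 0 new [(none)] -> total=13

Answer: .......
....###
....###
....###
.....##
.....##
.......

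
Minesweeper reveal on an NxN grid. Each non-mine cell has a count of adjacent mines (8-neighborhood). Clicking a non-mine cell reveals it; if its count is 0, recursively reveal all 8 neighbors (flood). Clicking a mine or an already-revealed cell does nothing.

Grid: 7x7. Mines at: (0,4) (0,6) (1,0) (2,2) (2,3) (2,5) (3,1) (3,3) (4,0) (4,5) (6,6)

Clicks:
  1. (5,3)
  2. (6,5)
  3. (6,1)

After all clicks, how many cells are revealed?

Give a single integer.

Answer: 16

Derivation:
Click 1 (5,3) count=0: revealed 16 new [(4,1) (4,2) (4,3) (4,4) (5,0) (5,1) (5,2) (5,3) (5,4) (5,5) (6,0) (6,1) (6,2) (6,3) (6,4) (6,5)] -> total=16
Click 2 (6,5) count=1: revealed 0 new [(none)] -> total=16
Click 3 (6,1) count=0: revealed 0 new [(none)] -> total=16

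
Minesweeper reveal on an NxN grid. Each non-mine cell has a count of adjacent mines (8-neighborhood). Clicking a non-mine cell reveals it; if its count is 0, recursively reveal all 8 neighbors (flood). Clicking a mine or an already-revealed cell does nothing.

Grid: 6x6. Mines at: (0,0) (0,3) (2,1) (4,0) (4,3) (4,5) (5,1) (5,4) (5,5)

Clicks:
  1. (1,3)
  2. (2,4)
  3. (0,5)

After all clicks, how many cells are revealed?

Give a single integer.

Answer: 14

Derivation:
Click 1 (1,3) count=1: revealed 1 new [(1,3)] -> total=1
Click 2 (2,4) count=0: revealed 13 new [(0,4) (0,5) (1,2) (1,4) (1,5) (2,2) (2,3) (2,4) (2,5) (3,2) (3,3) (3,4) (3,5)] -> total=14
Click 3 (0,5) count=0: revealed 0 new [(none)] -> total=14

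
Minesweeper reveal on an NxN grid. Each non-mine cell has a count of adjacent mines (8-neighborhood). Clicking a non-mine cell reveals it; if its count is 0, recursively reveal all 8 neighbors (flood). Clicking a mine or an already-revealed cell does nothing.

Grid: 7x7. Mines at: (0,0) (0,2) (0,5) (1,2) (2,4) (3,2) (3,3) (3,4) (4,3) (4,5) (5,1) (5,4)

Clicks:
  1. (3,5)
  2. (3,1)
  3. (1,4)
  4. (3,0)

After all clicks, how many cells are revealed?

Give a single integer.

Click 1 (3,5) count=3: revealed 1 new [(3,5)] -> total=1
Click 2 (3,1) count=1: revealed 1 new [(3,1)] -> total=2
Click 3 (1,4) count=2: revealed 1 new [(1,4)] -> total=3
Click 4 (3,0) count=0: revealed 7 new [(1,0) (1,1) (2,0) (2,1) (3,0) (4,0) (4,1)] -> total=10

Answer: 10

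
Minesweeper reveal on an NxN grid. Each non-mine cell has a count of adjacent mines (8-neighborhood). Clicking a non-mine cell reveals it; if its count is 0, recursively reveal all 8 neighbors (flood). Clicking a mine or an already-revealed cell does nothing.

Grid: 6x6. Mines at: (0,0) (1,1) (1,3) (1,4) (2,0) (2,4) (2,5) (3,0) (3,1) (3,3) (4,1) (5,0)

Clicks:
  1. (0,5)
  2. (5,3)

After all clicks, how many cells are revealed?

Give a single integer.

Click 1 (0,5) count=1: revealed 1 new [(0,5)] -> total=1
Click 2 (5,3) count=0: revealed 10 new [(3,4) (3,5) (4,2) (4,3) (4,4) (4,5) (5,2) (5,3) (5,4) (5,5)] -> total=11

Answer: 11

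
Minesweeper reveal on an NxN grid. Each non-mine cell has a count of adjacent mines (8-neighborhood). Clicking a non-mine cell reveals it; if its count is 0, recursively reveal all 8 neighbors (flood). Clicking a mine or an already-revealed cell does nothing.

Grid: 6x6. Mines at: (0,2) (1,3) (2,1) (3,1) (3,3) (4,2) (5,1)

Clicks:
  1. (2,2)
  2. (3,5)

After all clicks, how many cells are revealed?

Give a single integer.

Click 1 (2,2) count=4: revealed 1 new [(2,2)] -> total=1
Click 2 (3,5) count=0: revealed 14 new [(0,4) (0,5) (1,4) (1,5) (2,4) (2,5) (3,4) (3,5) (4,3) (4,4) (4,5) (5,3) (5,4) (5,5)] -> total=15

Answer: 15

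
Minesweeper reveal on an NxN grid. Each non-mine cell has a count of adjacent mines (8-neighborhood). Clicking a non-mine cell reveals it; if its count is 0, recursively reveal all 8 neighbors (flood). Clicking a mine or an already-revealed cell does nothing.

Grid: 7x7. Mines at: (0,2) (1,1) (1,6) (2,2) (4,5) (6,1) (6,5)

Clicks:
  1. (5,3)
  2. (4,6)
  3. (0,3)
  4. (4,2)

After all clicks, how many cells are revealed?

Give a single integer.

Click 1 (5,3) count=0: revealed 20 new [(2,0) (2,1) (3,0) (3,1) (3,2) (3,3) (3,4) (4,0) (4,1) (4,2) (4,3) (4,4) (5,0) (5,1) (5,2) (5,3) (5,4) (6,2) (6,3) (6,4)] -> total=20
Click 2 (4,6) count=1: revealed 1 new [(4,6)] -> total=21
Click 3 (0,3) count=1: revealed 1 new [(0,3)] -> total=22
Click 4 (4,2) count=0: revealed 0 new [(none)] -> total=22

Answer: 22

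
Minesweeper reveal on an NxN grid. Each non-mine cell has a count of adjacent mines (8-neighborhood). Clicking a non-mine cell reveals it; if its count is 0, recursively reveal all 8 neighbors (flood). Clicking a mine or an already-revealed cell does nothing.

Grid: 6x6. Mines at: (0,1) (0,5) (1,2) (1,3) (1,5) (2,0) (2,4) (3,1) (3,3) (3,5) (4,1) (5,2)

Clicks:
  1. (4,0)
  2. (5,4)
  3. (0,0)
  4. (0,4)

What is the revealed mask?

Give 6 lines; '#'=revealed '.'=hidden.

Answer: #...#.
......
......
......
#..###
...###

Derivation:
Click 1 (4,0) count=2: revealed 1 new [(4,0)] -> total=1
Click 2 (5,4) count=0: revealed 6 new [(4,3) (4,4) (4,5) (5,3) (5,4) (5,5)] -> total=7
Click 3 (0,0) count=1: revealed 1 new [(0,0)] -> total=8
Click 4 (0,4) count=3: revealed 1 new [(0,4)] -> total=9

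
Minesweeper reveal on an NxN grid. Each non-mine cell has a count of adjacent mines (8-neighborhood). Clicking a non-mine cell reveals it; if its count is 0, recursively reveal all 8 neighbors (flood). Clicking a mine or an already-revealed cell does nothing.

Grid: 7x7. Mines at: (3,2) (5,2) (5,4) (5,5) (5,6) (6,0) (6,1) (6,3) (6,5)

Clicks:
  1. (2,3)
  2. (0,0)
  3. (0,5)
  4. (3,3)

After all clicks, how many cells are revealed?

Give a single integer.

Answer: 35

Derivation:
Click 1 (2,3) count=1: revealed 1 new [(2,3)] -> total=1
Click 2 (0,0) count=0: revealed 34 new [(0,0) (0,1) (0,2) (0,3) (0,4) (0,5) (0,6) (1,0) (1,1) (1,2) (1,3) (1,4) (1,5) (1,6) (2,0) (2,1) (2,2) (2,4) (2,5) (2,6) (3,0) (3,1) (3,3) (3,4) (3,5) (3,6) (4,0) (4,1) (4,3) (4,4) (4,5) (4,6) (5,0) (5,1)] -> total=35
Click 3 (0,5) count=0: revealed 0 new [(none)] -> total=35
Click 4 (3,3) count=1: revealed 0 new [(none)] -> total=35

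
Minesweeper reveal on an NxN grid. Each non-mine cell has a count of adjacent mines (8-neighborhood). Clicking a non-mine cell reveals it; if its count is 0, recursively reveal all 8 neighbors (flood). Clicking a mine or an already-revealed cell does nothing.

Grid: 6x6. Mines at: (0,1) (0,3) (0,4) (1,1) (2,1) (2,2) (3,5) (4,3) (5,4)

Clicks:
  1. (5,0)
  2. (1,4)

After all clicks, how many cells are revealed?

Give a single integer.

Answer: 10

Derivation:
Click 1 (5,0) count=0: revealed 9 new [(3,0) (3,1) (3,2) (4,0) (4,1) (4,2) (5,0) (5,1) (5,2)] -> total=9
Click 2 (1,4) count=2: revealed 1 new [(1,4)] -> total=10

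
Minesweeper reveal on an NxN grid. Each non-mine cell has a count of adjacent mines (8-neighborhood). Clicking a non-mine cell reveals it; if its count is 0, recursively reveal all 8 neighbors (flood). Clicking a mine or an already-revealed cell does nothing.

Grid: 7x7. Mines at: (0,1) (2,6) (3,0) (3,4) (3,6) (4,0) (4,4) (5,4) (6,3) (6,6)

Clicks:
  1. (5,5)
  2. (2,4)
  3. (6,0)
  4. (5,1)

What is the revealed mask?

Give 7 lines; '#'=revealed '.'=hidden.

Answer: .......
.......
....#..
.......
.......
###..#.
###....

Derivation:
Click 1 (5,5) count=3: revealed 1 new [(5,5)] -> total=1
Click 2 (2,4) count=1: revealed 1 new [(2,4)] -> total=2
Click 3 (6,0) count=0: revealed 6 new [(5,0) (5,1) (5,2) (6,0) (6,1) (6,2)] -> total=8
Click 4 (5,1) count=1: revealed 0 new [(none)] -> total=8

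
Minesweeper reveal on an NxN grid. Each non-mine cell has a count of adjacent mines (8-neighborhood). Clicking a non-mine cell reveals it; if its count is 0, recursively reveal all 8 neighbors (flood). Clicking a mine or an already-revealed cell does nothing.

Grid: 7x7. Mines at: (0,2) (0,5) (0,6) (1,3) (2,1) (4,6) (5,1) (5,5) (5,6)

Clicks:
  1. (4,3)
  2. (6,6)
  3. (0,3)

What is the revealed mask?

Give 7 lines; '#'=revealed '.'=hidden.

Click 1 (4,3) count=0: revealed 23 new [(1,4) (1,5) (1,6) (2,2) (2,3) (2,4) (2,5) (2,6) (3,2) (3,3) (3,4) (3,5) (3,6) (4,2) (4,3) (4,4) (4,5) (5,2) (5,3) (5,4) (6,2) (6,3) (6,4)] -> total=23
Click 2 (6,6) count=2: revealed 1 new [(6,6)] -> total=24
Click 3 (0,3) count=2: revealed 1 new [(0,3)] -> total=25

Answer: ...#...
....###
..#####
..#####
..####.
..###..
..###.#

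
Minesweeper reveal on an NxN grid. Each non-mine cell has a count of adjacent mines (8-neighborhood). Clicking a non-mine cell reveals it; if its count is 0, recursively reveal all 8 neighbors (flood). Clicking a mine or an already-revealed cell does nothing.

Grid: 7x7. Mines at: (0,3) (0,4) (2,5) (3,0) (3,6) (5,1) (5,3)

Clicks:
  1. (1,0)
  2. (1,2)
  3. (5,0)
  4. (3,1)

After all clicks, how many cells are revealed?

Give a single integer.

Answer: 22

Derivation:
Click 1 (1,0) count=0: revealed 21 new [(0,0) (0,1) (0,2) (1,0) (1,1) (1,2) (1,3) (1,4) (2,0) (2,1) (2,2) (2,3) (2,4) (3,1) (3,2) (3,3) (3,4) (4,1) (4,2) (4,3) (4,4)] -> total=21
Click 2 (1,2) count=1: revealed 0 new [(none)] -> total=21
Click 3 (5,0) count=1: revealed 1 new [(5,0)] -> total=22
Click 4 (3,1) count=1: revealed 0 new [(none)] -> total=22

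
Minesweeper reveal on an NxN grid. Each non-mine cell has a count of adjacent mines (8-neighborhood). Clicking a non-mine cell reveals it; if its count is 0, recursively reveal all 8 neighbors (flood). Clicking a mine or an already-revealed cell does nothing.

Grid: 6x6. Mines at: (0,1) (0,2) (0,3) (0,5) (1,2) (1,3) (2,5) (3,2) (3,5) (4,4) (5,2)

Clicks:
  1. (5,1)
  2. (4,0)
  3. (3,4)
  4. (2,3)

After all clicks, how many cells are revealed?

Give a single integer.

Answer: 12

Derivation:
Click 1 (5,1) count=1: revealed 1 new [(5,1)] -> total=1
Click 2 (4,0) count=0: revealed 9 new [(1,0) (1,1) (2,0) (2,1) (3,0) (3,1) (4,0) (4,1) (5,0)] -> total=10
Click 3 (3,4) count=3: revealed 1 new [(3,4)] -> total=11
Click 4 (2,3) count=3: revealed 1 new [(2,3)] -> total=12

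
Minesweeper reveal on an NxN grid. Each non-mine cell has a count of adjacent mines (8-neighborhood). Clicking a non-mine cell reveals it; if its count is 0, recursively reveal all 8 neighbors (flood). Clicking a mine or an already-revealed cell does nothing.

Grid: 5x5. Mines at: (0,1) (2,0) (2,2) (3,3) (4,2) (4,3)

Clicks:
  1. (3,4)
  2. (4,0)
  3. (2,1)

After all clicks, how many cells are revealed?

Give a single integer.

Click 1 (3,4) count=2: revealed 1 new [(3,4)] -> total=1
Click 2 (4,0) count=0: revealed 4 new [(3,0) (3,1) (4,0) (4,1)] -> total=5
Click 3 (2,1) count=2: revealed 1 new [(2,1)] -> total=6

Answer: 6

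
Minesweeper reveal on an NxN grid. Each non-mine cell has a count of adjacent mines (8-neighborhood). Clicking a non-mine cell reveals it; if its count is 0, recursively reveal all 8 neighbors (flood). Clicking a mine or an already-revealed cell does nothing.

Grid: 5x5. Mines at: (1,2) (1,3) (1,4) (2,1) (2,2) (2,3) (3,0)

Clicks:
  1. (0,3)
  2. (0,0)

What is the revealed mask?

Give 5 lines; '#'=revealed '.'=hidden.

Answer: ##.#.
##...
.....
.....
.....

Derivation:
Click 1 (0,3) count=3: revealed 1 new [(0,3)] -> total=1
Click 2 (0,0) count=0: revealed 4 new [(0,0) (0,1) (1,0) (1,1)] -> total=5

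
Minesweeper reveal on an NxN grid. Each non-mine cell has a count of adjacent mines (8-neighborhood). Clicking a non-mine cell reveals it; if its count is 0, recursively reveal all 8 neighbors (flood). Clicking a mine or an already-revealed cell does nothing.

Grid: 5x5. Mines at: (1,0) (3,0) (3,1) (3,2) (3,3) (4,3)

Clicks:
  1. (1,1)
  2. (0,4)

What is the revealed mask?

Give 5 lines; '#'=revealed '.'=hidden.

Click 1 (1,1) count=1: revealed 1 new [(1,1)] -> total=1
Click 2 (0,4) count=0: revealed 11 new [(0,1) (0,2) (0,3) (0,4) (1,2) (1,3) (1,4) (2,1) (2,2) (2,3) (2,4)] -> total=12

Answer: .####
.####
.####
.....
.....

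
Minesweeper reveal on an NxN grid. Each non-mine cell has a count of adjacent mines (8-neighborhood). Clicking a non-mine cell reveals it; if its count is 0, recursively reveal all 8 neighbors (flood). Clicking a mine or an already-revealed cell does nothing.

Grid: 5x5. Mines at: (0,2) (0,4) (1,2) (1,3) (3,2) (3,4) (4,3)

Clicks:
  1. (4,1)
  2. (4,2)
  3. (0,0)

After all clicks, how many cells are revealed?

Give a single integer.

Answer: 11

Derivation:
Click 1 (4,1) count=1: revealed 1 new [(4,1)] -> total=1
Click 2 (4,2) count=2: revealed 1 new [(4,2)] -> total=2
Click 3 (0,0) count=0: revealed 9 new [(0,0) (0,1) (1,0) (1,1) (2,0) (2,1) (3,0) (3,1) (4,0)] -> total=11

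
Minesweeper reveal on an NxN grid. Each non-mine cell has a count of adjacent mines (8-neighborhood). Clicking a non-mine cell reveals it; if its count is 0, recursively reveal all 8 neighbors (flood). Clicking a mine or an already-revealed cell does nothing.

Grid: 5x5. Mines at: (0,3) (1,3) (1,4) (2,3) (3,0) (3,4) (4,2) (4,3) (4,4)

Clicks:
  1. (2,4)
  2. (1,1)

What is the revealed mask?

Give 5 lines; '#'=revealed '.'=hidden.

Click 1 (2,4) count=4: revealed 1 new [(2,4)] -> total=1
Click 2 (1,1) count=0: revealed 9 new [(0,0) (0,1) (0,2) (1,0) (1,1) (1,2) (2,0) (2,1) (2,2)] -> total=10

Answer: ###..
###..
###.#
.....
.....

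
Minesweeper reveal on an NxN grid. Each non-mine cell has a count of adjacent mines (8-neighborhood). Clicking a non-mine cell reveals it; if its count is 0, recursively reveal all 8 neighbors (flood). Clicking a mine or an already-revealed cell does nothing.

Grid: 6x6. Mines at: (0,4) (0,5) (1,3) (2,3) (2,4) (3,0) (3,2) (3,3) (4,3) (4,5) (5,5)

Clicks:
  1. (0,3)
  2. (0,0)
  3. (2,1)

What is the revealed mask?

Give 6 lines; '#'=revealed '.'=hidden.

Answer: ####..
###...
###...
......
......
......

Derivation:
Click 1 (0,3) count=2: revealed 1 new [(0,3)] -> total=1
Click 2 (0,0) count=0: revealed 9 new [(0,0) (0,1) (0,2) (1,0) (1,1) (1,2) (2,0) (2,1) (2,2)] -> total=10
Click 3 (2,1) count=2: revealed 0 new [(none)] -> total=10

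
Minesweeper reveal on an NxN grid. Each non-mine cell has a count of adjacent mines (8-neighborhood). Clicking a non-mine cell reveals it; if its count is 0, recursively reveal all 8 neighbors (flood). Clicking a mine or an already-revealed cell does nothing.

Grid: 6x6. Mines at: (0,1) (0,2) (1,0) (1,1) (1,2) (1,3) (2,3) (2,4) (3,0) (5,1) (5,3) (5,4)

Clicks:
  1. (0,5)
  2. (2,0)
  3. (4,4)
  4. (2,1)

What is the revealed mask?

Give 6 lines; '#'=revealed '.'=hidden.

Answer: ....##
....##
##....
......
....#.
......

Derivation:
Click 1 (0,5) count=0: revealed 4 new [(0,4) (0,5) (1,4) (1,5)] -> total=4
Click 2 (2,0) count=3: revealed 1 new [(2,0)] -> total=5
Click 3 (4,4) count=2: revealed 1 new [(4,4)] -> total=6
Click 4 (2,1) count=4: revealed 1 new [(2,1)] -> total=7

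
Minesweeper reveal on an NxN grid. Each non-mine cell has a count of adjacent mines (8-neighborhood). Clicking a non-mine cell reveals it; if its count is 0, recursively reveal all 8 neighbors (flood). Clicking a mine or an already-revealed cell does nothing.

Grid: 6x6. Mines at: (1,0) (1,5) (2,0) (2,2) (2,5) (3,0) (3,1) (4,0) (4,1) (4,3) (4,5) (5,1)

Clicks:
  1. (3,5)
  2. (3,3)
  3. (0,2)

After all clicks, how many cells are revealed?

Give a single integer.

Answer: 10

Derivation:
Click 1 (3,5) count=2: revealed 1 new [(3,5)] -> total=1
Click 2 (3,3) count=2: revealed 1 new [(3,3)] -> total=2
Click 3 (0,2) count=0: revealed 8 new [(0,1) (0,2) (0,3) (0,4) (1,1) (1,2) (1,3) (1,4)] -> total=10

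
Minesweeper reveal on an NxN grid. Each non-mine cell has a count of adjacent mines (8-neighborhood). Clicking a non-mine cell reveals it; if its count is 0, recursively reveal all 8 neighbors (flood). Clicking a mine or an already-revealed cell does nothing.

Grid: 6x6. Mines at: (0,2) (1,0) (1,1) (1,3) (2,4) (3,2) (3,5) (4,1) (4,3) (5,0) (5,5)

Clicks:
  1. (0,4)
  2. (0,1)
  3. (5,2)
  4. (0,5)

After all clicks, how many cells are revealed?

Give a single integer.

Answer: 6

Derivation:
Click 1 (0,4) count=1: revealed 1 new [(0,4)] -> total=1
Click 2 (0,1) count=3: revealed 1 new [(0,1)] -> total=2
Click 3 (5,2) count=2: revealed 1 new [(5,2)] -> total=3
Click 4 (0,5) count=0: revealed 3 new [(0,5) (1,4) (1,5)] -> total=6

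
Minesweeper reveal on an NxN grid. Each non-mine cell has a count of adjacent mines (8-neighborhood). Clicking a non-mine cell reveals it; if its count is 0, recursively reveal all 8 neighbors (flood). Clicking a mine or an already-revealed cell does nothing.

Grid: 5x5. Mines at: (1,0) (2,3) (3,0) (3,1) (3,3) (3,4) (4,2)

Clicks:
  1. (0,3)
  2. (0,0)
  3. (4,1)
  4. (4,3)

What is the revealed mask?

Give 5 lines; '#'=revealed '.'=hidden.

Click 1 (0,3) count=0: revealed 8 new [(0,1) (0,2) (0,3) (0,4) (1,1) (1,2) (1,3) (1,4)] -> total=8
Click 2 (0,0) count=1: revealed 1 new [(0,0)] -> total=9
Click 3 (4,1) count=3: revealed 1 new [(4,1)] -> total=10
Click 4 (4,3) count=3: revealed 1 new [(4,3)] -> total=11

Answer: #####
.####
.....
.....
.#.#.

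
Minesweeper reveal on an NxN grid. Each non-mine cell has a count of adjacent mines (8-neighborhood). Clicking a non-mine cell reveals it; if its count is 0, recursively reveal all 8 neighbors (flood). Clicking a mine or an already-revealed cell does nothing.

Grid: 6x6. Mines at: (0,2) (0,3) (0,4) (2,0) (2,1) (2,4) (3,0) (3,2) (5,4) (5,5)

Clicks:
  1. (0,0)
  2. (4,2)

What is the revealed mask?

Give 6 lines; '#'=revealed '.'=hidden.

Answer: ##....
##....
......
......
..#...
......

Derivation:
Click 1 (0,0) count=0: revealed 4 new [(0,0) (0,1) (1,0) (1,1)] -> total=4
Click 2 (4,2) count=1: revealed 1 new [(4,2)] -> total=5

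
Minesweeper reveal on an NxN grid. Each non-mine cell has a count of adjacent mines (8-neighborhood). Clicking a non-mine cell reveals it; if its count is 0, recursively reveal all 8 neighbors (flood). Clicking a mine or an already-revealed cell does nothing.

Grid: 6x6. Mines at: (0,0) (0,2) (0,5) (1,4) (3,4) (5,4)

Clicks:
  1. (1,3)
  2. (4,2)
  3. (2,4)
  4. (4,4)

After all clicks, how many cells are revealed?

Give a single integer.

Answer: 22

Derivation:
Click 1 (1,3) count=2: revealed 1 new [(1,3)] -> total=1
Click 2 (4,2) count=0: revealed 19 new [(1,0) (1,1) (1,2) (2,0) (2,1) (2,2) (2,3) (3,0) (3,1) (3,2) (3,3) (4,0) (4,1) (4,2) (4,3) (5,0) (5,1) (5,2) (5,3)] -> total=20
Click 3 (2,4) count=2: revealed 1 new [(2,4)] -> total=21
Click 4 (4,4) count=2: revealed 1 new [(4,4)] -> total=22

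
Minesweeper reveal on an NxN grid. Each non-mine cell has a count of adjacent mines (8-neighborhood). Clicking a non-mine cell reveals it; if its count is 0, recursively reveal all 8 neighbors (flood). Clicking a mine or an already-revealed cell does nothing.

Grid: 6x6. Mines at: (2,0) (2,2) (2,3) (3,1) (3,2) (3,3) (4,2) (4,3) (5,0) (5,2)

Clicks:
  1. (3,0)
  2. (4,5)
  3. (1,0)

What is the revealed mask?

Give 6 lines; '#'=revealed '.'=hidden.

Answer: ######
######
....##
#...##
....##
....##

Derivation:
Click 1 (3,0) count=2: revealed 1 new [(3,0)] -> total=1
Click 2 (4,5) count=0: revealed 20 new [(0,0) (0,1) (0,2) (0,3) (0,4) (0,5) (1,0) (1,1) (1,2) (1,3) (1,4) (1,5) (2,4) (2,5) (3,4) (3,5) (4,4) (4,5) (5,4) (5,5)] -> total=21
Click 3 (1,0) count=1: revealed 0 new [(none)] -> total=21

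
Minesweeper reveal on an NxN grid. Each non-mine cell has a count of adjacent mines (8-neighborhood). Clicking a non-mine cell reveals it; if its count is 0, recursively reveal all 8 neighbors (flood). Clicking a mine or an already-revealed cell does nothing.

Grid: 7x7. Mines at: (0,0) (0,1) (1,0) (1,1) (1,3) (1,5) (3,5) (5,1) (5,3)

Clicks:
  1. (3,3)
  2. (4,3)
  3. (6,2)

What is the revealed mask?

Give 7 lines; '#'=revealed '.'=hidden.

Answer: .......
.......
#####..
#####..
#####..
.......
..#....

Derivation:
Click 1 (3,3) count=0: revealed 15 new [(2,0) (2,1) (2,2) (2,3) (2,4) (3,0) (3,1) (3,2) (3,3) (3,4) (4,0) (4,1) (4,2) (4,3) (4,4)] -> total=15
Click 2 (4,3) count=1: revealed 0 new [(none)] -> total=15
Click 3 (6,2) count=2: revealed 1 new [(6,2)] -> total=16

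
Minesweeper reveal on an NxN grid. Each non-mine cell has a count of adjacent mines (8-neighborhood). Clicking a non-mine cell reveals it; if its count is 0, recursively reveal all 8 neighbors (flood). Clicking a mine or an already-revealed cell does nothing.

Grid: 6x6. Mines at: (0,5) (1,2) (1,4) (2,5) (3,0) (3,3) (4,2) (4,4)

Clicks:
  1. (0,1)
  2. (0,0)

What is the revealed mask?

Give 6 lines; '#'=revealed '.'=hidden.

Answer: ##....
##....
##....
......
......
......

Derivation:
Click 1 (0,1) count=1: revealed 1 new [(0,1)] -> total=1
Click 2 (0,0) count=0: revealed 5 new [(0,0) (1,0) (1,1) (2,0) (2,1)] -> total=6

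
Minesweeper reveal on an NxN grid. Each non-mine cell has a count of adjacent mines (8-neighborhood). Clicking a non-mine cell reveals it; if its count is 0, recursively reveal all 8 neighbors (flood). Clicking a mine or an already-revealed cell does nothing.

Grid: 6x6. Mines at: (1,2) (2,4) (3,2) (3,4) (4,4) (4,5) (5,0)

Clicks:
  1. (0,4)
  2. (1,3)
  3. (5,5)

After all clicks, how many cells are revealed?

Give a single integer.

Answer: 7

Derivation:
Click 1 (0,4) count=0: revealed 6 new [(0,3) (0,4) (0,5) (1,3) (1,4) (1,5)] -> total=6
Click 2 (1,3) count=2: revealed 0 new [(none)] -> total=6
Click 3 (5,5) count=2: revealed 1 new [(5,5)] -> total=7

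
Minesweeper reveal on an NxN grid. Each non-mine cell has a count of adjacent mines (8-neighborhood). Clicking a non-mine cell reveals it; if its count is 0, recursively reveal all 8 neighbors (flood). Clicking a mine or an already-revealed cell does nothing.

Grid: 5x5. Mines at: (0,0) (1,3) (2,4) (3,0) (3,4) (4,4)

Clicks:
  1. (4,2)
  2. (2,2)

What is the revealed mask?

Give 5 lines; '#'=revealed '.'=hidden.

Click 1 (4,2) count=0: revealed 9 new [(2,1) (2,2) (2,3) (3,1) (3,2) (3,3) (4,1) (4,2) (4,3)] -> total=9
Click 2 (2,2) count=1: revealed 0 new [(none)] -> total=9

Answer: .....
.....
.###.
.###.
.###.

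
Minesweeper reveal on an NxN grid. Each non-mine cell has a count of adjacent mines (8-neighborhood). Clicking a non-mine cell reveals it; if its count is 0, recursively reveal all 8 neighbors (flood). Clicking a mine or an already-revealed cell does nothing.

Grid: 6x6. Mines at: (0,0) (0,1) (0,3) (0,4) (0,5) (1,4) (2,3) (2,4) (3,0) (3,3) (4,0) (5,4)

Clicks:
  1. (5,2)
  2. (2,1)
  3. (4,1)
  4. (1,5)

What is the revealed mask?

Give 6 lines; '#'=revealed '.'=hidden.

Click 1 (5,2) count=0: revealed 6 new [(4,1) (4,2) (4,3) (5,1) (5,2) (5,3)] -> total=6
Click 2 (2,1) count=1: revealed 1 new [(2,1)] -> total=7
Click 3 (4,1) count=2: revealed 0 new [(none)] -> total=7
Click 4 (1,5) count=4: revealed 1 new [(1,5)] -> total=8

Answer: ......
.....#
.#....
......
.###..
.###..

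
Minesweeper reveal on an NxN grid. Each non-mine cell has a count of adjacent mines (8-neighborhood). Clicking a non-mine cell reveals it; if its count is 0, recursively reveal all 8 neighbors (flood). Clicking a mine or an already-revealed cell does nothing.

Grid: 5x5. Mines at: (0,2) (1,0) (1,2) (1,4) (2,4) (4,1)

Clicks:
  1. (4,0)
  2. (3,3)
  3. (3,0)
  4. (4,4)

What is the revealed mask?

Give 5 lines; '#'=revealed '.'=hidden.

Answer: .....
.....
.....
#.###
#.###

Derivation:
Click 1 (4,0) count=1: revealed 1 new [(4,0)] -> total=1
Click 2 (3,3) count=1: revealed 1 new [(3,3)] -> total=2
Click 3 (3,0) count=1: revealed 1 new [(3,0)] -> total=3
Click 4 (4,4) count=0: revealed 5 new [(3,2) (3,4) (4,2) (4,3) (4,4)] -> total=8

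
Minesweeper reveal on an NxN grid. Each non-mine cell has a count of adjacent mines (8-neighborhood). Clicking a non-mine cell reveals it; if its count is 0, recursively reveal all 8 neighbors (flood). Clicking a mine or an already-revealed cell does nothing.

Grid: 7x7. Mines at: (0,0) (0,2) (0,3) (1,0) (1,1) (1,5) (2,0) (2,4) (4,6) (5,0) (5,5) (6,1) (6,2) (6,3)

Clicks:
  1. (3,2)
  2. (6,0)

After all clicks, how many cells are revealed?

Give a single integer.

Answer: 16

Derivation:
Click 1 (3,2) count=0: revealed 15 new [(2,1) (2,2) (2,3) (3,1) (3,2) (3,3) (3,4) (4,1) (4,2) (4,3) (4,4) (5,1) (5,2) (5,3) (5,4)] -> total=15
Click 2 (6,0) count=2: revealed 1 new [(6,0)] -> total=16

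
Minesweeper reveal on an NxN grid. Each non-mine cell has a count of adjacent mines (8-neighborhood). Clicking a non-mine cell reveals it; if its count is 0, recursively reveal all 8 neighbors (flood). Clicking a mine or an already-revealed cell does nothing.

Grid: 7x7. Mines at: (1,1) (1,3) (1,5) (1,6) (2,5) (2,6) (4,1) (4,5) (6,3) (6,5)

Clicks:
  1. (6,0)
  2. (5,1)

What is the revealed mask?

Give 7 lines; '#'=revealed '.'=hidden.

Click 1 (6,0) count=0: revealed 6 new [(5,0) (5,1) (5,2) (6,0) (6,1) (6,2)] -> total=6
Click 2 (5,1) count=1: revealed 0 new [(none)] -> total=6

Answer: .......
.......
.......
.......
.......
###....
###....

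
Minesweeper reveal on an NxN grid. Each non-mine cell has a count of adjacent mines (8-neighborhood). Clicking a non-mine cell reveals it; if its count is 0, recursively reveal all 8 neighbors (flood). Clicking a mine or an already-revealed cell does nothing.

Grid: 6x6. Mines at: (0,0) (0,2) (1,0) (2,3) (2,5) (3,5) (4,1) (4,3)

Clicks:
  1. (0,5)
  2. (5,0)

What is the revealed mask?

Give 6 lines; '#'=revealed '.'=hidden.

Answer: ...###
...###
......
......
......
#.....

Derivation:
Click 1 (0,5) count=0: revealed 6 new [(0,3) (0,4) (0,5) (1,3) (1,4) (1,5)] -> total=6
Click 2 (5,0) count=1: revealed 1 new [(5,0)] -> total=7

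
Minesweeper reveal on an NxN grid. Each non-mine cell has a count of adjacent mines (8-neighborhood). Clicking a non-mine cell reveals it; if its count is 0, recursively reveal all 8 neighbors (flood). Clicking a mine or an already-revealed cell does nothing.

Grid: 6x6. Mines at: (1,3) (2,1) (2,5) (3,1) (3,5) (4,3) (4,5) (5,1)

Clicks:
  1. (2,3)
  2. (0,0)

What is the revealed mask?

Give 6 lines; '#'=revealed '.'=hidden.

Click 1 (2,3) count=1: revealed 1 new [(2,3)] -> total=1
Click 2 (0,0) count=0: revealed 6 new [(0,0) (0,1) (0,2) (1,0) (1,1) (1,2)] -> total=7

Answer: ###...
###...
...#..
......
......
......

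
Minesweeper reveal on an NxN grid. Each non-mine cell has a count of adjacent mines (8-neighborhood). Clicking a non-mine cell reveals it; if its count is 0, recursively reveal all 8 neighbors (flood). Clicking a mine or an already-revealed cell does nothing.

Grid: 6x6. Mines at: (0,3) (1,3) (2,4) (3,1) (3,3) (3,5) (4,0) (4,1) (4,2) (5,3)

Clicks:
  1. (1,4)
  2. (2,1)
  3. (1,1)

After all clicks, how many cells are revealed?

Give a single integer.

Answer: 10

Derivation:
Click 1 (1,4) count=3: revealed 1 new [(1,4)] -> total=1
Click 2 (2,1) count=1: revealed 1 new [(2,1)] -> total=2
Click 3 (1,1) count=0: revealed 8 new [(0,0) (0,1) (0,2) (1,0) (1,1) (1,2) (2,0) (2,2)] -> total=10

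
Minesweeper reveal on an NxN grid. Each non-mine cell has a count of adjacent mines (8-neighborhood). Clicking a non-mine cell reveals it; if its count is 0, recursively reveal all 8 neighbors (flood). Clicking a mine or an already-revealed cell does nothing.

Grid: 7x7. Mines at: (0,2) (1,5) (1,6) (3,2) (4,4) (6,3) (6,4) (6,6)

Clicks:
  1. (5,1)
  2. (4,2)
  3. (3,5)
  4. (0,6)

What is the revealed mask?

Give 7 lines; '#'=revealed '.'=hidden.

Click 1 (5,1) count=0: revealed 17 new [(0,0) (0,1) (1,0) (1,1) (2,0) (2,1) (3,0) (3,1) (4,0) (4,1) (4,2) (5,0) (5,1) (5,2) (6,0) (6,1) (6,2)] -> total=17
Click 2 (4,2) count=1: revealed 0 new [(none)] -> total=17
Click 3 (3,5) count=1: revealed 1 new [(3,5)] -> total=18
Click 4 (0,6) count=2: revealed 1 new [(0,6)] -> total=19

Answer: ##....#
##.....
##.....
##...#.
###....
###....
###....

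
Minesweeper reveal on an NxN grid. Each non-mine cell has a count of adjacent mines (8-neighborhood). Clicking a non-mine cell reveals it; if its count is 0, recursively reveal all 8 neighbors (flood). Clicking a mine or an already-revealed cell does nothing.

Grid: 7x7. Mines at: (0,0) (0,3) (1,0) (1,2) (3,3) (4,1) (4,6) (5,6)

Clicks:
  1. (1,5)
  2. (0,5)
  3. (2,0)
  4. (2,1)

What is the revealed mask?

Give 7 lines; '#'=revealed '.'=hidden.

Answer: ....###
....###
##..###
....###
.......
.......
.......

Derivation:
Click 1 (1,5) count=0: revealed 12 new [(0,4) (0,5) (0,6) (1,4) (1,5) (1,6) (2,4) (2,5) (2,6) (3,4) (3,5) (3,6)] -> total=12
Click 2 (0,5) count=0: revealed 0 new [(none)] -> total=12
Click 3 (2,0) count=1: revealed 1 new [(2,0)] -> total=13
Click 4 (2,1) count=2: revealed 1 new [(2,1)] -> total=14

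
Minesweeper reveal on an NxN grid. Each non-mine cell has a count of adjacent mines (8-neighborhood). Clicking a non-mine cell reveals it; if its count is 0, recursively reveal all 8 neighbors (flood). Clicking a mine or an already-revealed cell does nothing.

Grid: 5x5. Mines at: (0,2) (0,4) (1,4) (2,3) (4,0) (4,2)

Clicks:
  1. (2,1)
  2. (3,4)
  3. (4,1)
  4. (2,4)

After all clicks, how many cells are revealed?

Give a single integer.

Click 1 (2,1) count=0: revealed 11 new [(0,0) (0,1) (1,0) (1,1) (1,2) (2,0) (2,1) (2,2) (3,0) (3,1) (3,2)] -> total=11
Click 2 (3,4) count=1: revealed 1 new [(3,4)] -> total=12
Click 3 (4,1) count=2: revealed 1 new [(4,1)] -> total=13
Click 4 (2,4) count=2: revealed 1 new [(2,4)] -> total=14

Answer: 14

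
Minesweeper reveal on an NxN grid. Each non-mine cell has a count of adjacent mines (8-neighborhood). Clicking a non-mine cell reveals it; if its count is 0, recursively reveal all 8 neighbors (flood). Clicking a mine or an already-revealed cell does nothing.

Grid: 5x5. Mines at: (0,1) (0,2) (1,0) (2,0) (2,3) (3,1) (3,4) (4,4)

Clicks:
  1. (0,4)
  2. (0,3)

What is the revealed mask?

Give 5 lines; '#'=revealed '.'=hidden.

Click 1 (0,4) count=0: revealed 4 new [(0,3) (0,4) (1,3) (1,4)] -> total=4
Click 2 (0,3) count=1: revealed 0 new [(none)] -> total=4

Answer: ...##
...##
.....
.....
.....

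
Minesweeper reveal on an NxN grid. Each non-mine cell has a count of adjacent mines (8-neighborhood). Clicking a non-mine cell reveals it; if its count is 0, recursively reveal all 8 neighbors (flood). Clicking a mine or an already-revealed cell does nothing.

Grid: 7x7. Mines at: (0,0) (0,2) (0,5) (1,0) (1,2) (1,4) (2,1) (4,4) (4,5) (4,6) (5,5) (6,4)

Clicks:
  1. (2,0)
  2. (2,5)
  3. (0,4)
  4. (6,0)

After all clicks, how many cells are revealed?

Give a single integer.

Click 1 (2,0) count=2: revealed 1 new [(2,0)] -> total=1
Click 2 (2,5) count=1: revealed 1 new [(2,5)] -> total=2
Click 3 (0,4) count=2: revealed 1 new [(0,4)] -> total=3
Click 4 (6,0) count=0: revealed 16 new [(3,0) (3,1) (3,2) (3,3) (4,0) (4,1) (4,2) (4,3) (5,0) (5,1) (5,2) (5,3) (6,0) (6,1) (6,2) (6,3)] -> total=19

Answer: 19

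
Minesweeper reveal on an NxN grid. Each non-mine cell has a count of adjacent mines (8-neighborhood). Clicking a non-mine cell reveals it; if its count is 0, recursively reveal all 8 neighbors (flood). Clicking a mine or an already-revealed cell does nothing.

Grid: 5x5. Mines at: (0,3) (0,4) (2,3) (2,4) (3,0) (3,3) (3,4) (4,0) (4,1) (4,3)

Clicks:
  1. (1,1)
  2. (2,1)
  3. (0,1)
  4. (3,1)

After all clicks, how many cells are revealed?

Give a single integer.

Answer: 10

Derivation:
Click 1 (1,1) count=0: revealed 9 new [(0,0) (0,1) (0,2) (1,0) (1,1) (1,2) (2,0) (2,1) (2,2)] -> total=9
Click 2 (2,1) count=1: revealed 0 new [(none)] -> total=9
Click 3 (0,1) count=0: revealed 0 new [(none)] -> total=9
Click 4 (3,1) count=3: revealed 1 new [(3,1)] -> total=10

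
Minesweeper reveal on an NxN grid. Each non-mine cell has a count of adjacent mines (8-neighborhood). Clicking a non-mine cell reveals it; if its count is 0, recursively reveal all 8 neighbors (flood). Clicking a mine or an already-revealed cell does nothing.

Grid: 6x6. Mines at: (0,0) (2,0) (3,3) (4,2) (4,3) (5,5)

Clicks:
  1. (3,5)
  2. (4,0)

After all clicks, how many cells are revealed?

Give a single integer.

Click 1 (3,5) count=0: revealed 19 new [(0,1) (0,2) (0,3) (0,4) (0,5) (1,1) (1,2) (1,3) (1,4) (1,5) (2,1) (2,2) (2,3) (2,4) (2,5) (3,4) (3,5) (4,4) (4,5)] -> total=19
Click 2 (4,0) count=0: revealed 6 new [(3,0) (3,1) (4,0) (4,1) (5,0) (5,1)] -> total=25

Answer: 25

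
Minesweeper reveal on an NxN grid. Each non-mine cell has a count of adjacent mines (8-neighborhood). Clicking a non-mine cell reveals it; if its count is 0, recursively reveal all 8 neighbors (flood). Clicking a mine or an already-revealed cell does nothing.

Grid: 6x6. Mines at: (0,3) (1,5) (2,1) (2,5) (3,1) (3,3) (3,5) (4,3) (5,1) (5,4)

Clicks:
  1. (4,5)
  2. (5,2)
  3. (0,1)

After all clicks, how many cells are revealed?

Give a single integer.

Answer: 8

Derivation:
Click 1 (4,5) count=2: revealed 1 new [(4,5)] -> total=1
Click 2 (5,2) count=2: revealed 1 new [(5,2)] -> total=2
Click 3 (0,1) count=0: revealed 6 new [(0,0) (0,1) (0,2) (1,0) (1,1) (1,2)] -> total=8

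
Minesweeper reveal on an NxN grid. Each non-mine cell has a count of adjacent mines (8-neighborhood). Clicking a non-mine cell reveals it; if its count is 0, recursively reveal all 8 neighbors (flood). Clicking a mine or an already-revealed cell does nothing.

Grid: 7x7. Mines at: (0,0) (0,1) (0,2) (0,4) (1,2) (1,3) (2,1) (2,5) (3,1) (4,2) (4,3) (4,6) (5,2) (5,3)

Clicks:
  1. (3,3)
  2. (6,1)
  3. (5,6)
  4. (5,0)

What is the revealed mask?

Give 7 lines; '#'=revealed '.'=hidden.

Click 1 (3,3) count=2: revealed 1 new [(3,3)] -> total=1
Click 2 (6,1) count=1: revealed 1 new [(6,1)] -> total=2
Click 3 (5,6) count=1: revealed 1 new [(5,6)] -> total=3
Click 4 (5,0) count=0: revealed 5 new [(4,0) (4,1) (5,0) (5,1) (6,0)] -> total=8

Answer: .......
.......
.......
...#...
##.....
##....#
##.....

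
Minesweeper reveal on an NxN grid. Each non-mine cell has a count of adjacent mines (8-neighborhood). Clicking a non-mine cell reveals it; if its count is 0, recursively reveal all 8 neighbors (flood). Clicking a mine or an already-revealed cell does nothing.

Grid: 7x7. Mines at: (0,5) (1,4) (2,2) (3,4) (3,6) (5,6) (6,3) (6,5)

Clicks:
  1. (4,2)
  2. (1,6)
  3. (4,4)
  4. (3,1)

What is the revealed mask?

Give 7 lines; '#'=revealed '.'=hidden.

Click 1 (4,2) count=0: revealed 25 new [(0,0) (0,1) (0,2) (0,3) (1,0) (1,1) (1,2) (1,3) (2,0) (2,1) (3,0) (3,1) (3,2) (3,3) (4,0) (4,1) (4,2) (4,3) (5,0) (5,1) (5,2) (5,3) (6,0) (6,1) (6,2)] -> total=25
Click 2 (1,6) count=1: revealed 1 new [(1,6)] -> total=26
Click 3 (4,4) count=1: revealed 1 new [(4,4)] -> total=27
Click 4 (3,1) count=1: revealed 0 new [(none)] -> total=27

Answer: ####...
####..#
##.....
####...
#####..
####...
###....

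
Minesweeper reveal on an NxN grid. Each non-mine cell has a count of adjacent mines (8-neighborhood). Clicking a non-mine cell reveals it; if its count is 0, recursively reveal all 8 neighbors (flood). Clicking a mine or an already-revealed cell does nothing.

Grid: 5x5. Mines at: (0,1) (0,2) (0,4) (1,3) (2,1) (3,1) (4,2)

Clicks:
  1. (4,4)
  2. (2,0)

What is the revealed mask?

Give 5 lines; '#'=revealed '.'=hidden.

Click 1 (4,4) count=0: revealed 6 new [(2,3) (2,4) (3,3) (3,4) (4,3) (4,4)] -> total=6
Click 2 (2,0) count=2: revealed 1 new [(2,0)] -> total=7

Answer: .....
.....
#..##
...##
...##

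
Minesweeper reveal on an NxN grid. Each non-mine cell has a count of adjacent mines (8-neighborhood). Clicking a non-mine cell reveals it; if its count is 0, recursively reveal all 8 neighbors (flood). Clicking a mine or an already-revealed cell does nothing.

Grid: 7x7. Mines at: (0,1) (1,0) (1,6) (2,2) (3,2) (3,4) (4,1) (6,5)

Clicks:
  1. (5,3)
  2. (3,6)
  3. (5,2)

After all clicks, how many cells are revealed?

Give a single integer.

Click 1 (5,3) count=0: revealed 13 new [(4,2) (4,3) (4,4) (5,0) (5,1) (5,2) (5,3) (5,4) (6,0) (6,1) (6,2) (6,3) (6,4)] -> total=13
Click 2 (3,6) count=0: revealed 8 new [(2,5) (2,6) (3,5) (3,6) (4,5) (4,6) (5,5) (5,6)] -> total=21
Click 3 (5,2) count=1: revealed 0 new [(none)] -> total=21

Answer: 21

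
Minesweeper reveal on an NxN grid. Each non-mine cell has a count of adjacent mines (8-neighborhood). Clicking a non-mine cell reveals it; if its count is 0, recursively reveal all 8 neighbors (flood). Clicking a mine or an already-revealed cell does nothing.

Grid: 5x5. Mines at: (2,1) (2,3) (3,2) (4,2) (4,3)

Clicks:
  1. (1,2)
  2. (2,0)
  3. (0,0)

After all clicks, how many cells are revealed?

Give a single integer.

Click 1 (1,2) count=2: revealed 1 new [(1,2)] -> total=1
Click 2 (2,0) count=1: revealed 1 new [(2,0)] -> total=2
Click 3 (0,0) count=0: revealed 9 new [(0,0) (0,1) (0,2) (0,3) (0,4) (1,0) (1,1) (1,3) (1,4)] -> total=11

Answer: 11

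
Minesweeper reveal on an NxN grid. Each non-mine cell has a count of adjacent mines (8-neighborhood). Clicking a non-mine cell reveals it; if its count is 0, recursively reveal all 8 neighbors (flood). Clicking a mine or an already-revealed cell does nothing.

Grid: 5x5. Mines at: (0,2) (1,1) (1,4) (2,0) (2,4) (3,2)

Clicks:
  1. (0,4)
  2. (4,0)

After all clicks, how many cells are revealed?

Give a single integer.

Click 1 (0,4) count=1: revealed 1 new [(0,4)] -> total=1
Click 2 (4,0) count=0: revealed 4 new [(3,0) (3,1) (4,0) (4,1)] -> total=5

Answer: 5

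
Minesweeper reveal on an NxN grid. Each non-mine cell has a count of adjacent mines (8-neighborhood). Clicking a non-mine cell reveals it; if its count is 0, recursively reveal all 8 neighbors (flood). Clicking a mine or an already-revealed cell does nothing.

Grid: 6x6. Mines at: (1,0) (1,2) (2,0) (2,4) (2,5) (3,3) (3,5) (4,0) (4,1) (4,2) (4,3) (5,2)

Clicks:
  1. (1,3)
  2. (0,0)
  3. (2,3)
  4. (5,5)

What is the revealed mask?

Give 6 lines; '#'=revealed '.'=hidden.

Answer: #.....
...#..
...#..
......
....##
....##

Derivation:
Click 1 (1,3) count=2: revealed 1 new [(1,3)] -> total=1
Click 2 (0,0) count=1: revealed 1 new [(0,0)] -> total=2
Click 3 (2,3) count=3: revealed 1 new [(2,3)] -> total=3
Click 4 (5,5) count=0: revealed 4 new [(4,4) (4,5) (5,4) (5,5)] -> total=7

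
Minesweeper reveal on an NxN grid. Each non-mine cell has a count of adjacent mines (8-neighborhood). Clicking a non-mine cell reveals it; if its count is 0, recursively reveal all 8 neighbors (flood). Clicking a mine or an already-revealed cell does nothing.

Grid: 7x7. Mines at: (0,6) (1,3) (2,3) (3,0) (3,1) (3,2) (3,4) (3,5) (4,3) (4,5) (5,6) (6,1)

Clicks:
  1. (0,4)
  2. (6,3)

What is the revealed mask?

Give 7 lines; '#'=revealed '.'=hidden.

Answer: ....#..
.......
.......
.......
.......
..####.
..####.

Derivation:
Click 1 (0,4) count=1: revealed 1 new [(0,4)] -> total=1
Click 2 (6,3) count=0: revealed 8 new [(5,2) (5,3) (5,4) (5,5) (6,2) (6,3) (6,4) (6,5)] -> total=9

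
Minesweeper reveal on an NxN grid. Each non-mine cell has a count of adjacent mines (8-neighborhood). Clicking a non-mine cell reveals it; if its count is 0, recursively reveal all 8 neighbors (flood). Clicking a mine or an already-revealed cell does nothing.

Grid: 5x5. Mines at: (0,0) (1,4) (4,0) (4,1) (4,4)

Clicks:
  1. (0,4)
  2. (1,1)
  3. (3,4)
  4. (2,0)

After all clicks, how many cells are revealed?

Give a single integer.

Click 1 (0,4) count=1: revealed 1 new [(0,4)] -> total=1
Click 2 (1,1) count=1: revealed 1 new [(1,1)] -> total=2
Click 3 (3,4) count=1: revealed 1 new [(3,4)] -> total=3
Click 4 (2,0) count=0: revealed 14 new [(0,1) (0,2) (0,3) (1,0) (1,2) (1,3) (2,0) (2,1) (2,2) (2,3) (3,0) (3,1) (3,2) (3,3)] -> total=17

Answer: 17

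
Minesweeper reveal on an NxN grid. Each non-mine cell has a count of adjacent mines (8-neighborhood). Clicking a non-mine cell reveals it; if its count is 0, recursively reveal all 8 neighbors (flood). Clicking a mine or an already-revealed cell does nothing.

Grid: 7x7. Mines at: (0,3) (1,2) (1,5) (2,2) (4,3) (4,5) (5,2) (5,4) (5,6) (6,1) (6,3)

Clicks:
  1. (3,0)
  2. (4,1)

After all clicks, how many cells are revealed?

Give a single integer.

Click 1 (3,0) count=0: revealed 12 new [(0,0) (0,1) (1,0) (1,1) (2,0) (2,1) (3,0) (3,1) (4,0) (4,1) (5,0) (5,1)] -> total=12
Click 2 (4,1) count=1: revealed 0 new [(none)] -> total=12

Answer: 12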